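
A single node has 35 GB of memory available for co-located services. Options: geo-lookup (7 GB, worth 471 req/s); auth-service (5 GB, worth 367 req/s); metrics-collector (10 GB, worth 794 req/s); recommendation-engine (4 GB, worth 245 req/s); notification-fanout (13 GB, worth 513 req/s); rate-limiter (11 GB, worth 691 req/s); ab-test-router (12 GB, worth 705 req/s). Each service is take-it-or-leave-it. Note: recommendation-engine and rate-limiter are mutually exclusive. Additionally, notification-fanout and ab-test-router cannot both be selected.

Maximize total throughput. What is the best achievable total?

A density-first pass picks geo-lookup + auth-service + metrics-collector + rate-limiter — 2323 at 33 GB.
Replace rate-limiter with ab-test-router: the trade gains 14 net, giving 2337 at 34 GB.
That's the maximum — no feasible swap from here does better than 2337.

2337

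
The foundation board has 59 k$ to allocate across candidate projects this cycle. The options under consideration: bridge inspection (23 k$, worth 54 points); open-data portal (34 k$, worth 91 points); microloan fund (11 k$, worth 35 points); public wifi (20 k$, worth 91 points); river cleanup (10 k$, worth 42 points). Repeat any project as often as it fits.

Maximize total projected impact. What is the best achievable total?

The ratio ordering already packs tightly: 2×public wifi + river cleanup, 50 k$, 224.
That's the maximum — no swap from here does better than 224.

224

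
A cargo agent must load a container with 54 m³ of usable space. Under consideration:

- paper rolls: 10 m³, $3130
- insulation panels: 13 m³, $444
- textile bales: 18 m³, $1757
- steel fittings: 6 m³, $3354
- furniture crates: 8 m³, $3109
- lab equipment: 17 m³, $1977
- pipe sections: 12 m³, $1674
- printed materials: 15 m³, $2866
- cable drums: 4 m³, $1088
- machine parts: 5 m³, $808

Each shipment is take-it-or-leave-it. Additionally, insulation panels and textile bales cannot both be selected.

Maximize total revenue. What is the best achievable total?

Best packing: paper rolls + steel fittings + furniture crates + printed materials + cable drums + machine parts — 48 m³, 14355 total.
Next best is paper rolls + steel fittings + furniture crates + pipe sections + printed materials at 14133 (51 m³) — short by 222.

14355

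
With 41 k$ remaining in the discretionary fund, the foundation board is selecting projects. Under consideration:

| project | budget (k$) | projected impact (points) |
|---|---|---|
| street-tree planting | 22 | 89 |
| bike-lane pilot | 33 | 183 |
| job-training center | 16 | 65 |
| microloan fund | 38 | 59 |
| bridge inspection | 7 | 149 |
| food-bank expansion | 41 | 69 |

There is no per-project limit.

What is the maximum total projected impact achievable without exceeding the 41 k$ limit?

745

Taking 5×bridge inspection: 35 k$ used, 745 in projected impact.
Nothing else within 41 k$ beats 745.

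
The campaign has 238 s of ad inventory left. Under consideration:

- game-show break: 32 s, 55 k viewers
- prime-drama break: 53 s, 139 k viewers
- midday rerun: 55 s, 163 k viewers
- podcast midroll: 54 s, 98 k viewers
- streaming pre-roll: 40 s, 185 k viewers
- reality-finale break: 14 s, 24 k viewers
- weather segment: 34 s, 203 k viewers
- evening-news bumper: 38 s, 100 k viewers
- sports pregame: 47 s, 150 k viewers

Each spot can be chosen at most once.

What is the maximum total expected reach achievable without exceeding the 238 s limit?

The ratio heuristic lands on midday rerun + streaming pre-roll + reality-finale break + weather segment + evening-news bumper + sports pregame (825) but leaves 10 s idle.
The 52 s tied up in reality-finale break and evening-news bumper is better spent on prime-drama break — total rises to 840 (229 s).
The closest alternative, midday rerun + streaming pre-roll + reality-finale break + weather segment + evening-news bumper + sports pregame, reaches only 825.

840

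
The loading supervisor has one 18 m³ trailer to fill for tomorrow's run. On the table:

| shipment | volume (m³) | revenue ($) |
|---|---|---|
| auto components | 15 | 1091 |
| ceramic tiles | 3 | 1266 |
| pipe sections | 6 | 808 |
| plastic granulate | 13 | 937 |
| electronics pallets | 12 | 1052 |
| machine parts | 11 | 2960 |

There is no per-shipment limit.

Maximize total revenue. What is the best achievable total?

7596

By revenue per m³: ceramic tiles 422.00, machine parts 269.09, pipe sections 134.67 lead.
The ratio ordering already packs tightly: 6×ceramic tiles, 18 m³, 7596.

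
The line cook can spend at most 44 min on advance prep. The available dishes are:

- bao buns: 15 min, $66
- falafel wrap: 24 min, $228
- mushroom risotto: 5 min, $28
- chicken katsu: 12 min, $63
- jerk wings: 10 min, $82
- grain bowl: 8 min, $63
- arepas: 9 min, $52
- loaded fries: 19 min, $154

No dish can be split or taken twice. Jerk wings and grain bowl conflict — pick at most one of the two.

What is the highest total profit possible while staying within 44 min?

382

Best packing: falafel wrap + loaded fries — 43 min, 382 total.
Runner-up falafel wrap + jerk wings + arepas tops out at 362.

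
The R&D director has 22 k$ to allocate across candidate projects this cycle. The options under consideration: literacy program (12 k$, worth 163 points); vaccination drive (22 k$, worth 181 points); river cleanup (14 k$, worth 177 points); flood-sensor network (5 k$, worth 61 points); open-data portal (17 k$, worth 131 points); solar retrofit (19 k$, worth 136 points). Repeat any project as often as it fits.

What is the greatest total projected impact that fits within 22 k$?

285

Ranking by ratio (projected impact/k$): literacy program 13.58, river cleanup 12.64, flood-sensor network 12.20.
The ratio ordering already packs tightly: literacy program + 2×flood-sensor network, 22 k$, 285.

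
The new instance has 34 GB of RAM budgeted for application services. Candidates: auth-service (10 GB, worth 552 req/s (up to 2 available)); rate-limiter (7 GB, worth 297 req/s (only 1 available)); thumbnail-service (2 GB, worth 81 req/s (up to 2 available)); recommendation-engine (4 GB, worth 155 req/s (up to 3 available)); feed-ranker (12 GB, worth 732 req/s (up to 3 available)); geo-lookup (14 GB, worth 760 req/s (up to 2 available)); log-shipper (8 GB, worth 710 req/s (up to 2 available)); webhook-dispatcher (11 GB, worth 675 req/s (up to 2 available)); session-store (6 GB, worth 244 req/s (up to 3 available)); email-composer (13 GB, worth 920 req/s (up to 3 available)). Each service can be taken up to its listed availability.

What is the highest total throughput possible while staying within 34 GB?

Ranking by ratio (throughput/GB): log-shipper 88.75, email-composer 70.77, webhook-dispatcher 61.36, feed-ranker 61.00.
A density-first pass picks 2×thumbnail-service + 2×log-shipper + email-composer — 2502 at 33 GB.
The 12 GB tied up in 2×thumbnail-service and log-shipper is better spent on email-composer — total rises to 2550 (34 GB).
That's the maximum — no swap from here does better than 2550.

2550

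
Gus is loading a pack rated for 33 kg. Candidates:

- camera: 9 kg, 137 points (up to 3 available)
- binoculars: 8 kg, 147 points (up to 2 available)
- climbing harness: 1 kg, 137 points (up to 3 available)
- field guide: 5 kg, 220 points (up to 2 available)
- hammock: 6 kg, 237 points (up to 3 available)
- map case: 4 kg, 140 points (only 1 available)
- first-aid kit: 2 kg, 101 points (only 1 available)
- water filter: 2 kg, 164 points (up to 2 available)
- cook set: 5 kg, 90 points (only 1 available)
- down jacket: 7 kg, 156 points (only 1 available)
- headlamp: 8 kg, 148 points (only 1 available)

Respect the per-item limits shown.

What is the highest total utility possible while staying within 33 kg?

1793

The ratio heuristic lands on 3×climbing harness + 2×field guide + 2×hammock + first-aid kit + 2×water filter (1754) but leaves 2 kg idle.
Replace first-aid kit with map case: the trade gains 39 net, giving 1793 at 33 kg.
No other feasible combination exceeds 1793.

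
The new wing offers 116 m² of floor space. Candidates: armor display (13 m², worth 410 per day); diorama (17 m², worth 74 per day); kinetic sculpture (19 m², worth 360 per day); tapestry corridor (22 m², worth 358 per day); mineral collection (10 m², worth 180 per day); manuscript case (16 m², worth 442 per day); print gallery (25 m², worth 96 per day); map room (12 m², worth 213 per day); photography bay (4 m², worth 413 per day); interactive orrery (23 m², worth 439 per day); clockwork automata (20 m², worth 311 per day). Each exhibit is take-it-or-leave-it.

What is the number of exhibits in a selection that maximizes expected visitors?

8

The maximum expected visitors within 116 m² is 2687.
armor display + kinetic sculpture + tapestry corridor + mineral collection + manuscript case + map room + photography bay + clockwork automata hits 2687 at 116 m².
Every optimal selection uses 8 exhibits.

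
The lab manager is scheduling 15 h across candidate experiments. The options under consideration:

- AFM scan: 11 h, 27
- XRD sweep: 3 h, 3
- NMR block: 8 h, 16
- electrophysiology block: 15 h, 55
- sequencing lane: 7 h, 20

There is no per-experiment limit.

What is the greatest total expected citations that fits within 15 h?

55

The ratio ordering already packs tightly: electrophysiology block, 15 h, 55.
No other feasible combination exceeds 55.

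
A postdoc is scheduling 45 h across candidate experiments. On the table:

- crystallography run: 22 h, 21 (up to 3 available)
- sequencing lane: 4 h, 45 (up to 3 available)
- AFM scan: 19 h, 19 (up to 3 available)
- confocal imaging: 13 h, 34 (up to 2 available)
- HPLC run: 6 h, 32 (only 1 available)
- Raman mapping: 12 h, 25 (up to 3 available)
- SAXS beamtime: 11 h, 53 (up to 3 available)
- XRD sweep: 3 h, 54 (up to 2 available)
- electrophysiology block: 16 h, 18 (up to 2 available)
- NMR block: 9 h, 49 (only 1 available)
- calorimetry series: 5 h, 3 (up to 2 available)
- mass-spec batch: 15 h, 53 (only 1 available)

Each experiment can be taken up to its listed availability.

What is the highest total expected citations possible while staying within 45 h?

3×sequencing lane + HPLC run + SAXS beamtime + 2×XRD sweep + NMR block uses 44 of the 45 h and totals 377.
That's the maximum — no swap from here does better than 377.

377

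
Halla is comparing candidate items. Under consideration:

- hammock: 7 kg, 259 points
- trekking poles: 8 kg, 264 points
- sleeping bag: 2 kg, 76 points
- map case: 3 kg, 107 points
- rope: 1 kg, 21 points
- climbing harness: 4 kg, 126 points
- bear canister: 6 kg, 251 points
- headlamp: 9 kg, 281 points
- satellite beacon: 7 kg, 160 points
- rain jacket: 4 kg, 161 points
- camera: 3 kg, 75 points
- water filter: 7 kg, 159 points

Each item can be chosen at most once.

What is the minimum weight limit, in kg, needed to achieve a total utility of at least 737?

Need the lightest bundle worth ≥ 737.
hammock + sleeping bag + bear canister + rain jacket: 747 utility at 19 kg.
No combination under 19 kg hits 737.

19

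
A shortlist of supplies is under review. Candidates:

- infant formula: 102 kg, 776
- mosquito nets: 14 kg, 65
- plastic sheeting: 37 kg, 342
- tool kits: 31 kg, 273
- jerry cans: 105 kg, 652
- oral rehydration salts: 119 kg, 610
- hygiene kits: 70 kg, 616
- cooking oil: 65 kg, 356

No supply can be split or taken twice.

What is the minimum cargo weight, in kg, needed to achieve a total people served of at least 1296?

152

Need the lightest bundle worth ≥ 1296.
mosquito nets + plastic sheeting + tool kits + hygiene kits: 1296 people served at 152 kg.
No combination under 152 kg hits 1296.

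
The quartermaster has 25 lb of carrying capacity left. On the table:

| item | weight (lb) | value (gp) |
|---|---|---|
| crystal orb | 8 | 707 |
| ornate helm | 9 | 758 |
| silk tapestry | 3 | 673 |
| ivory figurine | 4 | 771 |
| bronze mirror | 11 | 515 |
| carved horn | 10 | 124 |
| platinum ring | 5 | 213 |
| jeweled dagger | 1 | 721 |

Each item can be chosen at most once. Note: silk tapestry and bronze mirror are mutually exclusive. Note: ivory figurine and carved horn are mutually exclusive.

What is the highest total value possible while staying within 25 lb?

Best packing: crystal orb + ornate helm + silk tapestry + ivory figurine + jeweled dagger — 25 lb, 3630 total.
No other feasible combination exceeds 3630.

3630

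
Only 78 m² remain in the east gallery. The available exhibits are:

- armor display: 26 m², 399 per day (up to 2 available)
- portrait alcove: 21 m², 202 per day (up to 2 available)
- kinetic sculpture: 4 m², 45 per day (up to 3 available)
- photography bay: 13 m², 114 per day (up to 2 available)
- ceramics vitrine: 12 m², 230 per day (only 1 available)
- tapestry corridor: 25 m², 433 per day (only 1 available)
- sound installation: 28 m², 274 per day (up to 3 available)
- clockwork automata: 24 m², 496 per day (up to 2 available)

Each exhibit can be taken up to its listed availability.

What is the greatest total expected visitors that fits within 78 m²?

By expected visitors per m²: clockwork automata 20.67, ceramics vitrine 19.17, tapestry corridor 17.32, armor display 15.35 lead.
A density-first pass picks 3×kinetic sculpture + ceramics vitrine + 2×clockwork automata — 1357 at 72 m².
The 20 m² tied up in 2×kinetic sculpture and ceramics vitrine is better spent on tapestry corridor — total rises to 1470 (77 m²).
The spare 1 m² is too small for any remaining exhibit, and no exchange beats 1470.

1470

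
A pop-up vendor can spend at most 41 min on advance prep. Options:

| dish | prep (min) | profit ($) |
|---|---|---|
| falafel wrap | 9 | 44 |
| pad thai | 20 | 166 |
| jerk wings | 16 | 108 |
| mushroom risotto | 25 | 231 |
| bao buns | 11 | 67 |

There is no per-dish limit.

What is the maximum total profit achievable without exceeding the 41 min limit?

Best packing: jerk wings + mushroom risotto — 41 min, 339 total.
Every other selection either busts 41 min or fails to beat 339.

339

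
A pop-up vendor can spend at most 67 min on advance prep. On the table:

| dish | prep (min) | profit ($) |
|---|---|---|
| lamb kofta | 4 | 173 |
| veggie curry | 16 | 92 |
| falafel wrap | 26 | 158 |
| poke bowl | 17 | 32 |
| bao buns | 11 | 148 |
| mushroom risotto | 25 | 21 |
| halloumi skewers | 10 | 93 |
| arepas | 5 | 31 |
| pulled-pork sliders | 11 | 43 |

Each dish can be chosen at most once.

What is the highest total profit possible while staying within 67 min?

Ranking by ratio (profit/min): lamb kofta 43.25, bao buns 13.45, halloumi skewers 9.30.
A density-first pass picks lamb kofta + falafel wrap + bao buns + halloumi skewers + arepas + pulled-pork sliders — 646 at 67 min.
Dropping arepas and pulled-pork sliders frees 16 min; slotting in veggie curry (16 min) lifts the total to 664 at 67 min.
Runner-up lamb kofta + falafel wrap + bao buns + halloumi skewers + arepas + pulled-pork sliders tops out at 646.

664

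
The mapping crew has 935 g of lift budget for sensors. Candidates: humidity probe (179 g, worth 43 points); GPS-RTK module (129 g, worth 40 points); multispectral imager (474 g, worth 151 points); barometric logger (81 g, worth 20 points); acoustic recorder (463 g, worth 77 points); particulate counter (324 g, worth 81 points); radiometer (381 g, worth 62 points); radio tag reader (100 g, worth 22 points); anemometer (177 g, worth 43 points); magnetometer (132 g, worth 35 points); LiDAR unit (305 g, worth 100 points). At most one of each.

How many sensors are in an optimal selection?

3

Optimal total is 291.
One optimal bundle: GPS-RTK module + multispectral imager + LiDAR unit (908 g).
All optima have 3 sensors.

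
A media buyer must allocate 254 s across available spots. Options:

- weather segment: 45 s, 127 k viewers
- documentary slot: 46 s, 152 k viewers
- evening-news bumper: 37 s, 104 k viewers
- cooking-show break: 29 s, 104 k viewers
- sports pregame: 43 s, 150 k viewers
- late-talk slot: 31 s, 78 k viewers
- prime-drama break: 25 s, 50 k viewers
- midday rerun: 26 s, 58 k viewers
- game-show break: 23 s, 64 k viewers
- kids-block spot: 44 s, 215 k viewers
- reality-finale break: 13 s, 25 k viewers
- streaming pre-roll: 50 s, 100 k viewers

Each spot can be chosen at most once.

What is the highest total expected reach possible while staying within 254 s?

Greedy by ratio would take weather segment + documentary slot + evening-news bumper + cooking-show break + sports pregame + kids-block spot: 244 s used, total 852.
The 45 s tied up in weather segment is better spent on late-talk slot + game-show break — total rises to 867 (253 s).

867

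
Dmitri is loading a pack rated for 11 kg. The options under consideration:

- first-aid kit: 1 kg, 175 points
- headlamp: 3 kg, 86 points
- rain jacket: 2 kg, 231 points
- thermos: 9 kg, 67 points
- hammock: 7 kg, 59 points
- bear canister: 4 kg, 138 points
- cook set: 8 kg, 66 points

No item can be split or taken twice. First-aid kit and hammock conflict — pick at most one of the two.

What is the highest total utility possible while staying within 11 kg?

630

Ranking by ratio (utility/kg): first-aid kit 175.00, rain jacket 115.50, bear canister 34.50, headlamp 28.67.
The ratio ordering already packs tightly: first-aid kit + headlamp + rain jacket + bear canister, 10 kg, 630.
Next best is first-aid kit + rain jacket + bear canister at 544 (7 kg) — short by 86.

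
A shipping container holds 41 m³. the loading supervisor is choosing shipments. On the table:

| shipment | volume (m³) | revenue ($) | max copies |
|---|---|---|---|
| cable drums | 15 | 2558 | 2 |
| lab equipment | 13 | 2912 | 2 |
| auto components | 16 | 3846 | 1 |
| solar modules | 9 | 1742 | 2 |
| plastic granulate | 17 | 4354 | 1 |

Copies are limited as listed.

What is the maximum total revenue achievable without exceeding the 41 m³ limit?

9008

Taking the top-ratio shipments first gives auto components + plastic granulate for 8200 (33 m³).
The 16 m³ tied up in auto components is better spent on lab equipment + solar modules — total rises to 9008 (39 m³).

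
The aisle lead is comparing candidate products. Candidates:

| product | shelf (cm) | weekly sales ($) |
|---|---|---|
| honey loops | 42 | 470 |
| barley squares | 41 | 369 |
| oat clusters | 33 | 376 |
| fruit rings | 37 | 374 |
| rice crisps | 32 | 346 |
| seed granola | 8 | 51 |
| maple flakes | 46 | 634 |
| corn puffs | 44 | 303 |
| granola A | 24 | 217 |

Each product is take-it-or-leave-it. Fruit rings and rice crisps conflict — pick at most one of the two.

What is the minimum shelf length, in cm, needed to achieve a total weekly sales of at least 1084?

Minimise cm subject to total weekly sales ≥ 1084.
Taking honey loops + maple flakes gives 1104 (≥ 1084) for 88 cm.
No combination under 88 cm hits 1084.

88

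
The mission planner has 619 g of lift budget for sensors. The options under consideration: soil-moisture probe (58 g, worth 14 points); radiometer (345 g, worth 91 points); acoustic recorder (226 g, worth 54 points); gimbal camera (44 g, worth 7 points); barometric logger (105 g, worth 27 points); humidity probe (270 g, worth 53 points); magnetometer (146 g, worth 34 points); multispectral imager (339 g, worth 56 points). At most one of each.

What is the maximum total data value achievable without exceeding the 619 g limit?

152

The ratio heuristic lands on soil-moisture probe + radiometer + gimbal camera + barometric logger (139) but leaves 67 g idle.
Dropping soil-moisture probe and barometric logger frees 163 g; slotting in acoustic recorder (226 g) lifts the total to 152 at 615 g.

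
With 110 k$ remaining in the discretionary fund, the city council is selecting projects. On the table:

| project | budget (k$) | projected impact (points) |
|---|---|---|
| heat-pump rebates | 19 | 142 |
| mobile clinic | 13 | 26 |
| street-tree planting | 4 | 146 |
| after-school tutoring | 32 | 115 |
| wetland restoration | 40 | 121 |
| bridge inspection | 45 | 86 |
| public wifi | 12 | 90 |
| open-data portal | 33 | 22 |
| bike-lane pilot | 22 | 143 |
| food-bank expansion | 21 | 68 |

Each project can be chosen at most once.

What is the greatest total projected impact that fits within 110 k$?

Best packing: heat-pump rebates + street-tree planting + after-school tutoring + public wifi + bike-lane pilot + food-bank expansion — 110 k$, 704 total.
Runner-up heat-pump rebates + mobile clinic + street-tree planting + wetland restoration + public wifi + bike-lane pilot tops out at 668.

704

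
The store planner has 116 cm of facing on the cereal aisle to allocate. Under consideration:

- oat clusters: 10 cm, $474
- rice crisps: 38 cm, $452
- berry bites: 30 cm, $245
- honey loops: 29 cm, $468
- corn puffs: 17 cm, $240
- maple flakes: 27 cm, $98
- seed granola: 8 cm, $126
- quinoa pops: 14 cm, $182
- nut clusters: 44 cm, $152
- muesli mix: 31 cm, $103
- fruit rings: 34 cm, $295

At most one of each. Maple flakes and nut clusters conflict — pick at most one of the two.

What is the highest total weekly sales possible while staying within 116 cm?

1942

Taking oat clusters + rice crisps + honey loops + corn puffs + seed granola + quinoa pops: 116 cm used, 1942 in weekly sales.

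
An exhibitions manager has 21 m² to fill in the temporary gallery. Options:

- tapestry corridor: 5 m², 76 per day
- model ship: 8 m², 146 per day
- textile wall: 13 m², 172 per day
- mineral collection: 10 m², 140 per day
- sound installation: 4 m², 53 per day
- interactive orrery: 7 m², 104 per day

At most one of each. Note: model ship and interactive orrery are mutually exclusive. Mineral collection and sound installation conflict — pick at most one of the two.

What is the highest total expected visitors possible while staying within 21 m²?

318

Taking model ship + textile wall: 21 m² used, 318 in expected visitors.
Nothing else feasible within 21 m² beats 318.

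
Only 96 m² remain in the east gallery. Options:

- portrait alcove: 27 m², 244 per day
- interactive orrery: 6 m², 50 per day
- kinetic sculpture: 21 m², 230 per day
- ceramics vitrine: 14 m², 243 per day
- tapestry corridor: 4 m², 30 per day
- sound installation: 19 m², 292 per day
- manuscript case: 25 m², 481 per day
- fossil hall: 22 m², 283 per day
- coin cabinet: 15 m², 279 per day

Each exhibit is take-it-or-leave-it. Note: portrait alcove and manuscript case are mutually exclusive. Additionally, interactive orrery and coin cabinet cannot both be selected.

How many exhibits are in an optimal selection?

5

Optimal total is 1578.
One optimal bundle: ceramics vitrine + sound installation + manuscript case + fossil hall + coin cabinet (95 m²).
Every optimal selection uses 5 exhibits.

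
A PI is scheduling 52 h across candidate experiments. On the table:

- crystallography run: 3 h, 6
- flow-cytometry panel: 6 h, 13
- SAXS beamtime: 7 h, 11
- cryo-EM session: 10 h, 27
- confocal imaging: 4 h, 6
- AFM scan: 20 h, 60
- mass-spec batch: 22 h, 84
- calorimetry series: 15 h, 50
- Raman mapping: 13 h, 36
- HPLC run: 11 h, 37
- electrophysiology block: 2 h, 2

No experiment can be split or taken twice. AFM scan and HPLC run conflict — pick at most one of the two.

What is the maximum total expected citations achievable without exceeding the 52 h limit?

By expected citations per h: mass-spec batch 3.82, HPLC run 3.36, calorimetry series 3.33, AFM scan 3.00 lead.
Crystallography run + mass-spec batch + calorimetry series + HPLC run uses 51 of the 52 h and totals 177.
The spare 1 h is too small for any remaining experiment, and no feasible exchange beats 177.

177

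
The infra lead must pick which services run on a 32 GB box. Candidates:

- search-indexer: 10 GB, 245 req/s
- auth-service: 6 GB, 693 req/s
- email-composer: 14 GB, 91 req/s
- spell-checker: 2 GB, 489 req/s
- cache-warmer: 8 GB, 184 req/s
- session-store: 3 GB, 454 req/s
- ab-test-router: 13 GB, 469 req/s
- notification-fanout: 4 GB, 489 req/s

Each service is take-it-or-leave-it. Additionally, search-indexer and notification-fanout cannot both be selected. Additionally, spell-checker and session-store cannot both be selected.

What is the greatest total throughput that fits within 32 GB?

Auth-service + spell-checker + ab-test-router + notification-fanout uses 25 of the 32 GB and totals 2140.
Runner-up auth-service + session-store + ab-test-router + notification-fanout tops out at 2105.

2140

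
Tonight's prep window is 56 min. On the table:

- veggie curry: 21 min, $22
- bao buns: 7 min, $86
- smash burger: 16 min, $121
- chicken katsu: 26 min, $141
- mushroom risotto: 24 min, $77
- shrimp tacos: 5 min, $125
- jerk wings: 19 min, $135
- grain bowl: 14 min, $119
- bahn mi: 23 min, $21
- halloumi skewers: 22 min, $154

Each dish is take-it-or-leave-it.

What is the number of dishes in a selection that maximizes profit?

4

Optimal total is 500.
One optimal bundle: smash burger + shrimp tacos + jerk wings + grain bowl (54 min).
Any selection reaching 500 contains exactly 4 dishes.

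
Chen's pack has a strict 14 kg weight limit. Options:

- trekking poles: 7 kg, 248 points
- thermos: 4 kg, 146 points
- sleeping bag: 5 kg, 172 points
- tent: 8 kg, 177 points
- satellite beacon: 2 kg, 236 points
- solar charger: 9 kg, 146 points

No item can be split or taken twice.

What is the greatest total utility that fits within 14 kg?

656

Filling by ratio: trekking poles + thermos + satellite beacon for 630, with 1 kg left unused.
Dropping thermos frees 4 kg; slotting in sleeping bag (5 kg) lifts the total to 656 at 14 kg.
The closest alternative, trekking poles + thermos + satellite beacon, reaches only 630.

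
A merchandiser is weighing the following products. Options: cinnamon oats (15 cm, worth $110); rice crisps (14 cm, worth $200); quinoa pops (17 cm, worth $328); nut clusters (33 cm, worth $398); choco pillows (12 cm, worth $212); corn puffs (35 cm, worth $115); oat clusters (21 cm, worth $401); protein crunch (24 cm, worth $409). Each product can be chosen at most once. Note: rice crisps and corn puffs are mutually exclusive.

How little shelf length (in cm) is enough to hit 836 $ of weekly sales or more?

Minimise cm subject to total weekly sales ≥ 836.
Taking quinoa pops + choco pillows + oat clusters gives 941 (≥ 836) for 50 cm.
Below 50 cm the best achievable stays under 836.

50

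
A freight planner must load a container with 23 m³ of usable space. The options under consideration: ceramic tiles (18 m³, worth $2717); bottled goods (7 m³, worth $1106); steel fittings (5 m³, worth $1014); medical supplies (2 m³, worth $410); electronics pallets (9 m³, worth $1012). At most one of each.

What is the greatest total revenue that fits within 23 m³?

3731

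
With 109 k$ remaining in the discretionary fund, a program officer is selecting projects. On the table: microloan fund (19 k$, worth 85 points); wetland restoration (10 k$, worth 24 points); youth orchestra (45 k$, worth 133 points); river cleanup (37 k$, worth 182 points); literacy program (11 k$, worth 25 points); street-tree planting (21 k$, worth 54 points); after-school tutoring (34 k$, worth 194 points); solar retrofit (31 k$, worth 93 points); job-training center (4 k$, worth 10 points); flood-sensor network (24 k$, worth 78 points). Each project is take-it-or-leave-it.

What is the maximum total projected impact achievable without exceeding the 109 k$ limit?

496

A density-first pass picks microloan fund + wetland restoration + river cleanup + after-school tutoring + job-training center — 495 at 104 k$.
Dropping wetland restoration frees 10 k$; slotting in literacy program (11 k$) lifts the total to 496 at 105 k$.
Every other selection either busts 109 k$ or fails to beat 496.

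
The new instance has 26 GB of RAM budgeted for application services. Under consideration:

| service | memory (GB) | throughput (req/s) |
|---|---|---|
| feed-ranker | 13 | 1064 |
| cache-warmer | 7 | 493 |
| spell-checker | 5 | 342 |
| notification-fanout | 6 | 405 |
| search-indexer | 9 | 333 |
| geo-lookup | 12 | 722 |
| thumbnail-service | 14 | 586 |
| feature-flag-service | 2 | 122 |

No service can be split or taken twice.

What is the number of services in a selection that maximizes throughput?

Optimal total is 1962.
feed-ranker + cache-warmer + notification-fanout hits 1962 at 26 GB.
All optima have 3 services.

3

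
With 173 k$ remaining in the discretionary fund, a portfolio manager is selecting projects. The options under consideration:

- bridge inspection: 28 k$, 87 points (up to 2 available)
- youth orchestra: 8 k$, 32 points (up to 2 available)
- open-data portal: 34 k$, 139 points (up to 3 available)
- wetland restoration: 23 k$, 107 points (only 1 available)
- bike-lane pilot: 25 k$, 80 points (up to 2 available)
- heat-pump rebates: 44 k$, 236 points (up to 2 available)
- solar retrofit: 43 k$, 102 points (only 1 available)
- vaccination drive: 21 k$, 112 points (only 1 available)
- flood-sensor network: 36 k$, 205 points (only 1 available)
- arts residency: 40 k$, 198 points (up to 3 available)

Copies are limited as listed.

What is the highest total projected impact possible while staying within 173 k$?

907

Filling by ratio: wetland restoration + 2×heat-pump rebates + vaccination drive + flood-sensor network for 896, with 5 k$ left unused.
Replace wetland restoration and vaccination drive with youth orchestra + arts residency: the trade gains 11 net, giving 907 at 172 k$.
The spare 1 k$ is too small for any remaining project, and no exchange beats 907.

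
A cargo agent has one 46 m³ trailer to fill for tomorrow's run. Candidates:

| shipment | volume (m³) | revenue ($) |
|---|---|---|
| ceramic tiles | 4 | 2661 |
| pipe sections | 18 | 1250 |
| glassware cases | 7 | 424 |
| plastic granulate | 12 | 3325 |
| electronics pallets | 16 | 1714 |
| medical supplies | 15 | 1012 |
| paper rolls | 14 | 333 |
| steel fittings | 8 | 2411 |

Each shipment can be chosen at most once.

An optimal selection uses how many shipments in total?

Optimal total is 10111.
ceramic tiles + plastic granulate + electronics pallets + steel fittings hits 10111 at 40 m³.
All optima have 4 shipments.

4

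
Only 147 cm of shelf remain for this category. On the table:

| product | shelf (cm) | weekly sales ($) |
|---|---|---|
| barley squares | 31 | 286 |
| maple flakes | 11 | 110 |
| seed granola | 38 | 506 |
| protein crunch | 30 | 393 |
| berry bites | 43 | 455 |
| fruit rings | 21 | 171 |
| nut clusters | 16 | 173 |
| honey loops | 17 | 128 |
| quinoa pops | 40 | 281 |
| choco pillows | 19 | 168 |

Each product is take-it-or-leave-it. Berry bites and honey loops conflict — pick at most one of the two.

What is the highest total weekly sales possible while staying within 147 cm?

1695

Greedy by ratio would take maple flakes + seed granola + protein crunch + berry bites + nut clusters: 138 cm used, total 1637.
Replace maple flakes with choco pillows: the trade gains 58 net, giving 1695 at 146 cm.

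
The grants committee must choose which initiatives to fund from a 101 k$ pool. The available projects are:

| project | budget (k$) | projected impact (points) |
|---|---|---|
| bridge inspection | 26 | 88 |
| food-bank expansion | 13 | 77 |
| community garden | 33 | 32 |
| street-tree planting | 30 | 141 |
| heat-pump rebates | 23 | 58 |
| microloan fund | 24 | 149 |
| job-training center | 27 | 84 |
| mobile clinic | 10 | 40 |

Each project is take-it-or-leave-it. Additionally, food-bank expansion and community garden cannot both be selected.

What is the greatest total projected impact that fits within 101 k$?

Taking food-bank expansion + street-tree planting + heat-pump rebates + microloan fund + mobile clinic: 100 k$ used, 465 in projected impact.
The closest alternative, bridge inspection + food-bank expansion + street-tree planting + microloan fund, reaches only 455.

465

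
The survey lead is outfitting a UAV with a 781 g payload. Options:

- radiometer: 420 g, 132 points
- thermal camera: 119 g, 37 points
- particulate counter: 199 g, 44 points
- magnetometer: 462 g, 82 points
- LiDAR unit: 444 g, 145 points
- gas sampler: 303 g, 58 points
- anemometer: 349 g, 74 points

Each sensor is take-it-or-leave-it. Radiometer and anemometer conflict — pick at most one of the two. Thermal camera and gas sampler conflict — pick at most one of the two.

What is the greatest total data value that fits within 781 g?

226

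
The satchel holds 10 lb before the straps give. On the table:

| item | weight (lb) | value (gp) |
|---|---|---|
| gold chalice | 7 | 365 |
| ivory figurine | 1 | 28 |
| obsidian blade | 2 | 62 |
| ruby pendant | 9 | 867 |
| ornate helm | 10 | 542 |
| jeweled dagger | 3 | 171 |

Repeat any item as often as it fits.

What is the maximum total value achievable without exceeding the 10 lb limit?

895

Best packing: ivory figurine + ruby pendant — 10 lb, 895 total.
Nothing else within 10 lb beats 895.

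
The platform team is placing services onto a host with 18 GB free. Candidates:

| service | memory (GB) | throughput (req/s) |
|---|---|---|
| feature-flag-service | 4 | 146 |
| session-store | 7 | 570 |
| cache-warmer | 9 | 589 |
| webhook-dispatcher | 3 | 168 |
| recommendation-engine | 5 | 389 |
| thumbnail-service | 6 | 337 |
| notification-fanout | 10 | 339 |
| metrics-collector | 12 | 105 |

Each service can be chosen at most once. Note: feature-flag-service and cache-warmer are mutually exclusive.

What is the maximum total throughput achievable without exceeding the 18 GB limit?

Ranking by ratio (throughput/GB): session-store 81.43, recommendation-engine 77.80, cache-warmer 65.44, thumbnail-service 56.17.
The ratio ordering already packs tightly: session-store + recommendation-engine + thumbnail-service, 18 GB, 1296.
The closest alternative, session-store + cache-warmer, reaches only 1159.

1296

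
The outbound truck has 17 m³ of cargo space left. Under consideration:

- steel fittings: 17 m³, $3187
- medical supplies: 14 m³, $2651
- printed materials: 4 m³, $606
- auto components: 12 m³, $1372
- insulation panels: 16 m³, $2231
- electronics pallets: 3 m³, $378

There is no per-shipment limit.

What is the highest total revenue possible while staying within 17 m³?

By revenue per m³: medical supplies 189.36, steel fittings 187.47, printed materials 151.50 lead.
Greedy by ratio would take medical supplies + electronics pallets: 17 m³ used, total 3029.
Dropping medical supplies and electronics pallets frees 17 m³; slotting in steel fittings (17 m³) lifts the total to 3187 at 17 m³.

3187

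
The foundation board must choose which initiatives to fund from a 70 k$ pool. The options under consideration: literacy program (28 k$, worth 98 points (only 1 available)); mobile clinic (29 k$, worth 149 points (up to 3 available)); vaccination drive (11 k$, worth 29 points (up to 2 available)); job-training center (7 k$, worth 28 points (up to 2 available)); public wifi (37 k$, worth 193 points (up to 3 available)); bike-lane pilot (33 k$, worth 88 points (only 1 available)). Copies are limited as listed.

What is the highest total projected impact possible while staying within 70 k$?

342

Density check — public wifi 5.22, mobile clinic 5.14, job-training center 4.00, literacy program 3.50 are the best per k$.
The ratio ordering already packs tightly: mobile clinic + public wifi, 66 k$, 342.
No other feasible combination exceeds 342.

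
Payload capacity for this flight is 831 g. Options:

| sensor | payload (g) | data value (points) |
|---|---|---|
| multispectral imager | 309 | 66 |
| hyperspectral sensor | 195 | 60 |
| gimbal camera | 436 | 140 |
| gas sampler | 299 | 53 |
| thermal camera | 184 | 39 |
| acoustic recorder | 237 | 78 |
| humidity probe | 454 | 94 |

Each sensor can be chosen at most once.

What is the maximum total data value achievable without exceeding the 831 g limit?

239

The ratio heuristic lands on gimbal camera + acoustic recorder (218) but leaves 158 g idle.
Dropping acoustic recorder frees 237 g; slotting in hyperspectral sensor + thermal camera (379 g) lifts the total to 239 at 815 g.
Nothing else within 831 g beats 239.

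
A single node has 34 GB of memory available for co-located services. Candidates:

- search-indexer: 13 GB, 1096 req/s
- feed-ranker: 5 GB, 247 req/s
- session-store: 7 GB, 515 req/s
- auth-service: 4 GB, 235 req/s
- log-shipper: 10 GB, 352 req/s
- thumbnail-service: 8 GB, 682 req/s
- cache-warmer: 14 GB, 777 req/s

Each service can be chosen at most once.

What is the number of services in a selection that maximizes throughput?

4

Best achievable throughput is 2540.
For example search-indexer + feed-ranker + session-store + thumbnail-service achieves it, using 33 GB.
Any selection reaching 2540 contains exactly 4 services.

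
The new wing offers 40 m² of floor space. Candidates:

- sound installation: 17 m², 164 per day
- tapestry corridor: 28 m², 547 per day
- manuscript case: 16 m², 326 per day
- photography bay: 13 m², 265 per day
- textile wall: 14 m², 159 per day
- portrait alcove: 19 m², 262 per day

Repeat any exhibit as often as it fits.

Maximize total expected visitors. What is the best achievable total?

795

Taking 3×photography bay: 39 m² used, 795 in expected visitors.
Nothing else within 40 m² beats 795.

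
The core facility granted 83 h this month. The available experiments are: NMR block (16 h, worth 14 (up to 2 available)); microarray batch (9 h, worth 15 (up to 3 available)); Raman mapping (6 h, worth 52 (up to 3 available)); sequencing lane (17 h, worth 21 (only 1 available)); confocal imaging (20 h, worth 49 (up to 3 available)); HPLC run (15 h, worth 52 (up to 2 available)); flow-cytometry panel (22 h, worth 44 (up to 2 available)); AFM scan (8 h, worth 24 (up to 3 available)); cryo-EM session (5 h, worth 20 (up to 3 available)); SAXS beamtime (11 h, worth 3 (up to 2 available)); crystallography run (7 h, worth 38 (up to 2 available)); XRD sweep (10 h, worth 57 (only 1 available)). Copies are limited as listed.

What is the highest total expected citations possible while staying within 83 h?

By expected citations per h: Raman mapping 8.67, XRD sweep 5.70, crystallography run 5.43, cryo-EM session 4.00 lead.
Taking the top-ratio experiments first gives 3×Raman mapping + HPLC run + AFM scan + 3×cryo-EM session + 2×crystallography run + XRD sweep for 425 (80 h).
Dropping AFM scan and cryo-EM session frees 13 h; slotting in HPLC run (15 h) lifts the total to 433 at 82 h.

433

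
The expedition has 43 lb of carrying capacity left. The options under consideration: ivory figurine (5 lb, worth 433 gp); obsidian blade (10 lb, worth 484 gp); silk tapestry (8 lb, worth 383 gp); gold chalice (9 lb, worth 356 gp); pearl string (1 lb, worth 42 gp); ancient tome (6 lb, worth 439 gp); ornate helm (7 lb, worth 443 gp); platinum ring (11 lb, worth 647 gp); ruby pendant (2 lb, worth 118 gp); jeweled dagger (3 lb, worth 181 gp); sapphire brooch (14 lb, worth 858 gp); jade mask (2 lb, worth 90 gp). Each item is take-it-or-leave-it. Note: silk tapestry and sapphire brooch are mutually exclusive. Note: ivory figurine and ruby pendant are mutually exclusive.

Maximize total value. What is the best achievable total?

2820

Best packing: ivory figurine + ancient tome + ornate helm + platinum ring + sapphire brooch — 43 lb, 2820 total.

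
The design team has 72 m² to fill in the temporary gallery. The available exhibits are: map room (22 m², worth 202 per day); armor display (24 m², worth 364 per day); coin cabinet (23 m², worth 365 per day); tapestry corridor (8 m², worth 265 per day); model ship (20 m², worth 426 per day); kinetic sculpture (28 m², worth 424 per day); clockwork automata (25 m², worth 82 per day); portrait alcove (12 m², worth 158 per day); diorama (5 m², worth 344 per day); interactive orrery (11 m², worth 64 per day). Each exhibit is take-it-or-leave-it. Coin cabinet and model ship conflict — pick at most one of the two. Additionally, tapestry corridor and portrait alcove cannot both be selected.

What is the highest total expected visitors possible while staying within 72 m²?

By expected visitors per m²: diorama 68.80, tapestry corridor 33.12, model ship 21.30 lead.
Best packing: tapestry corridor + model ship + kinetic sculpture + diorama + interactive orrery — 72 m², 1523 total.
No other feasible combination exceeds 1523.

1523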